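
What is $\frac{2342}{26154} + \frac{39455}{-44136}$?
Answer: $- \frac{17195177}{21376536} \approx -0.80439$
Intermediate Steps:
$\frac{2342}{26154} + \frac{39455}{-44136} = 2342 \cdot \frac{1}{26154} + 39455 \left(- \frac{1}{44136}\right) = \frac{1171}{13077} - \frac{39455}{44136} = - \frac{17195177}{21376536}$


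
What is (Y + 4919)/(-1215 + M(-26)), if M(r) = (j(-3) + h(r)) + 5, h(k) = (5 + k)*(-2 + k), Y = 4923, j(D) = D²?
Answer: -9842/613 ≈ -16.055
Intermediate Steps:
h(k) = (-2 + k)*(5 + k)
M(r) = 4 + r² + 3*r (M(r) = ((-3)² + (-10 + r² + 3*r)) + 5 = (9 + (-10 + r² + 3*r)) + 5 = (-1 + r² + 3*r) + 5 = 4 + r² + 3*r)
(Y + 4919)/(-1215 + M(-26)) = (4923 + 4919)/(-1215 + (4 + (-26)² + 3*(-26))) = 9842/(-1215 + (4 + 676 - 78)) = 9842/(-1215 + 602) = 9842/(-613) = 9842*(-1/613) = -9842/613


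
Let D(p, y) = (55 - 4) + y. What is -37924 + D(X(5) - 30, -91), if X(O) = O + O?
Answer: -37964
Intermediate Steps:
X(O) = 2*O
D(p, y) = 51 + y
-37924 + D(X(5) - 30, -91) = -37924 + (51 - 91) = -37924 - 40 = -37964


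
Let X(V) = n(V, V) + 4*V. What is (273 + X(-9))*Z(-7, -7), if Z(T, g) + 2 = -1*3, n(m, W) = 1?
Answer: -1190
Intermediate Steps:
Z(T, g) = -5 (Z(T, g) = -2 - 1*3 = -2 - 3 = -5)
X(V) = 1 + 4*V
(273 + X(-9))*Z(-7, -7) = (273 + (1 + 4*(-9)))*(-5) = (273 + (1 - 36))*(-5) = (273 - 35)*(-5) = 238*(-5) = -1190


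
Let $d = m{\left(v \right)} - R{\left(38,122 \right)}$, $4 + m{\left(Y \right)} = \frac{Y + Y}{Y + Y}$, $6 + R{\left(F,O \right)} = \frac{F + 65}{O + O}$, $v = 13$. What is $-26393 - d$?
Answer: $- \frac{6440521}{244} \approx -26396.0$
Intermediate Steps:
$R{\left(F,O \right)} = -6 + \frac{65 + F}{2 O}$ ($R{\left(F,O \right)} = -6 + \frac{F + 65}{O + O} = -6 + \frac{65 + F}{2 O}$)
$m{\left(Y \right)} = -3$ ($m{\left(Y \right)} = -4 + \frac{Y + Y}{Y + Y} = -4 + \frac{2 Y}{2 Y} = -4 + 2 Y \frac{1}{2 Y} = -4 + 1 = -3$)
$d = \frac{629}{244}$ ($d = -3 - \frac{65 + 38 - 1464}{2 \cdot 122} = -3 - \frac{1}{2} \cdot \frac{1}{122} \left(65 + 38 - 1464\right) = -3 - \frac{1}{2} \cdot \frac{1}{122} \left(-1361\right) = -3 - - \frac{1361}{244} = -3 + \frac{1361}{244} = \frac{629}{244} \approx 2.5779$)
$-26393 - d = -26393 - \frac{629}{244} = - \frac{6440521}{244}$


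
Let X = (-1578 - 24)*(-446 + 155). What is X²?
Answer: 217325657124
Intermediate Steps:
X = 466182 (X = -1602*(-291) = 466182)
X² = 466182² = 217325657124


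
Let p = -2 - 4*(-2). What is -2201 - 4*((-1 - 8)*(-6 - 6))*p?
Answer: -4793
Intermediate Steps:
p = 6 (p = -2 + 8 = 6)
-2201 - 4*((-1 - 8)*(-6 - 6))*p = -2201 - 4*((-1 - 8)*(-6 - 6))*6 = -2201 - 4*(-9*(-12))*6 = -2201 - 4*108*6 = -2201 - 432*6 = -2201 - 1*2592 = -2201 - 2592 = -4793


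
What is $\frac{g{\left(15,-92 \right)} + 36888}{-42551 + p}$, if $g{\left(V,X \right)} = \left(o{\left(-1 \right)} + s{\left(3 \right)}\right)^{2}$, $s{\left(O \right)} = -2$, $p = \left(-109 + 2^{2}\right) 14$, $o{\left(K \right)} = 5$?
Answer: $- \frac{36897}{44021} \approx -0.83817$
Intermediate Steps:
$p = -1470$ ($p = \left(-109 + 4\right) 14 = \left(-105\right) 14 = -1470$)
$g{\left(V,X \right)} = 9$ ($g{\left(V,X \right)} = \left(5 - 2\right)^{2} = 3^{2} = 9$)
$\frac{g{\left(15,-92 \right)} + 36888}{-42551 + p} = \frac{9 + 36888}{-42551 - 1470} = \frac{36897}{-44021} = 36897 \left(- \frac{1}{44021}\right) = - \frac{36897}{44021}$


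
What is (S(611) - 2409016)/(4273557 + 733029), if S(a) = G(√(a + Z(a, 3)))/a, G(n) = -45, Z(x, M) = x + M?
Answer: -1471908821/3059024046 ≈ -0.48117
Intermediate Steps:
Z(x, M) = M + x
S(a) = -45/a
(S(611) - 2409016)/(4273557 + 733029) = (-45/611 - 2409016)/(4273557 + 733029) = (-45*1/611 - 2409016)/5006586 = (-45/611 - 2409016)*(1/5006586) = -1471908821/611*1/5006586 = -1471908821/3059024046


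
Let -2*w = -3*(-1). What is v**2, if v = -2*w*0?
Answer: 0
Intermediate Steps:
w = -3/2 (w = -(-3)*(-1)/2 = -1/2*3 = -3/2 ≈ -1.5000)
v = 0 (v = -2*(-3/2)*0 = 3*0 = 0)
v**2 = 0**2 = 0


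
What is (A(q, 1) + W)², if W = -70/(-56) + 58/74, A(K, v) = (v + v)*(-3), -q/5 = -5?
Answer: 344569/21904 ≈ 15.731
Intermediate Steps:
q = 25 (q = -5*(-5) = 25)
A(K, v) = -6*v (A(K, v) = (2*v)*(-3) = -6*v)
W = 301/148 (W = -70*(-1/56) + 58*(1/74) = 5/4 + 29/37 = 301/148 ≈ 2.0338)
(A(q, 1) + W)² = (-6*1 + 301/148)² = (-6 + 301/148)² = (-587/148)² = 344569/21904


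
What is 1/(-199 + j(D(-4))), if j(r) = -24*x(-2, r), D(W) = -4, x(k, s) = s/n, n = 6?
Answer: -1/183 ≈ -0.0054645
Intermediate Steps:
x(k, s) = s/6
j(r) = -4*r
1/(-199 + j(D(-4))) = 1/(-199 - 4*(-4)) = 1/(-199 + 16) = 1/(-183) = -1/183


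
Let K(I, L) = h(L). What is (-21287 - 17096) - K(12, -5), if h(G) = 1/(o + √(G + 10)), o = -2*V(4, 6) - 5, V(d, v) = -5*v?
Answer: -23183343/604 + √5/3020 ≈ -38383.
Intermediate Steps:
o = 55 (o = -(-10)*6 - 5 = -2*(-30) - 5 = 60 - 5 = 55)
h(G) = 1/(55 + √(10 + G)) (h(G) = 1/(55 + √(G + 10)) = 1/(55 + √(10 + G)))
K(I, L) = 1/(55 + √(10 + L))
(-21287 - 17096) - K(12, -5) = (-21287 - 17096) - 1/(55 + √(10 - 5)) = -38383 - 1/(55 + √5)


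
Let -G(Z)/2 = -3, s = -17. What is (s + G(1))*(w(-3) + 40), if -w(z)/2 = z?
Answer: -506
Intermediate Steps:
G(Z) = 6 (G(Z) = -2*(-3) = 6)
w(z) = -2*z
(s + G(1))*(w(-3) + 40) = (-17 + 6)*(-2*(-3) + 40) = -11*(6 + 40) = -11*46 = -506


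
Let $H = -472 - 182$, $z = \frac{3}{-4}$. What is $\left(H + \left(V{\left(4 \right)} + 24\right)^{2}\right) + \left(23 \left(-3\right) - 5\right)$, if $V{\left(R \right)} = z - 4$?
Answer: $- \frac{5719}{16} \approx -357.44$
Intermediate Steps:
$z = - \frac{3}{4}$ ($z = 3 \left(- \frac{1}{4}\right) = - \frac{3}{4} \approx -0.75$)
$V{\left(R \right)} = - \frac{19}{4}$ ($V{\left(R \right)} = - \frac{3}{4} - 4 = - \frac{19}{4}$)
$H = -654$
$\left(H + \left(V{\left(4 \right)} + 24\right)^{2}\right) + \left(23 \left(-3\right) - 5\right) = \left(-654 + \left(- \frac{19}{4} + 24\right)^{2}\right) + \left(23 \left(-3\right) - 5\right) = \left(-654 + \left(\frac{77}{4}\right)^{2}\right) - 74 = \left(-654 + \frac{5929}{16}\right) - 74 = - \frac{4535}{16} - 74 = - \frac{5719}{16}$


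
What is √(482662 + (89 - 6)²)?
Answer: √489551 ≈ 699.68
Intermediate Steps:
√(482662 + (89 - 6)²) = √(482662 + 83²) = √(482662 + 6889) = √489551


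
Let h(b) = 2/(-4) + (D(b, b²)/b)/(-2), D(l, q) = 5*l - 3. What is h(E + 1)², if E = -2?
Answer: 81/4 ≈ 20.250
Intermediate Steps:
D(l, q) = -3 + 5*l
h(b) = -½ - (-3 + 5*b)/(2*b) (h(b) = 2/(-4) + ((-3 + 5*b)/b)/(-2) = 2*(-¼) + ((-3 + 5*b)/b)*(-½) = -½ - (-3 + 5*b)/(2*b))
h(E + 1)² = (-3 + 3/(2*(-2 + 1)))² = (-3 + (3/2)/(-1))² = (-3 + (3/2)*(-1))² = (-3 - 3/2)² = (-9/2)² = 81/4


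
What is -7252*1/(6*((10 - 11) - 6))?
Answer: 518/3 ≈ 172.67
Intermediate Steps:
-7252*1/(6*((10 - 11) - 6)) = -7252*1/(6*(-1 - 6)) = -7252/(6*(-7)) = -7252/(-42) = -7252*(-1/42) = 518/3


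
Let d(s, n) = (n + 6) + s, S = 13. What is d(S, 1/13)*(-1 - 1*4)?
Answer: -1240/13 ≈ -95.385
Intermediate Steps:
d(s, n) = 6 + n + s (d(s, n) = (6 + n) + s = 6 + n + s)
d(S, 1/13)*(-1 - 1*4) = (6 + 1/13 + 13)*(-1 - 1*4) = (6 + 1/13 + 13)*(-1 - 4) = (248/13)*(-5) = -1240/13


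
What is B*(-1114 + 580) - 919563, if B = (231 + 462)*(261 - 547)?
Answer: 104918169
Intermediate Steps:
B = -198198 (B = 693*(-286) = -198198)
B*(-1114 + 580) - 919563 = -198198*(-1114 + 580) - 919563 = -198198*(-534) - 919563 = 105837732 - 919563 = 104918169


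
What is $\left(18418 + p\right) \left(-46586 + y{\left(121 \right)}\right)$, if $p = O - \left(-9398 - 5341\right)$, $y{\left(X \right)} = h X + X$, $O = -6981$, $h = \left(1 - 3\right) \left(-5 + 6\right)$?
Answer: $-1222602432$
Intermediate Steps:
$h = -2$ ($h = \left(-2\right) 1 = -2$)
$y{\left(X \right)} = - X$ ($y{\left(X \right)} = - 2 X + X = - X$)
$p = 7758$ ($p = -6981 - \left(-9398 - 5341\right) = -6981 - -14739 = -6981 + 14739 = 7758$)
$\left(18418 + p\right) \left(-46586 + y{\left(121 \right)}\right) = \left(18418 + 7758\right) \left(-46586 - 121\right) = 26176 \left(-46586 - 121\right) = 26176 \left(-46707\right) = -1222602432$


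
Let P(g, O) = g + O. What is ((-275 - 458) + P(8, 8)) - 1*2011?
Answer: -2728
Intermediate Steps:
P(g, O) = O + g
((-275 - 458) + P(8, 8)) - 1*2011 = ((-275 - 458) + (8 + 8)) - 1*2011 = (-733 + 16) - 2011 = -717 - 2011 = -2728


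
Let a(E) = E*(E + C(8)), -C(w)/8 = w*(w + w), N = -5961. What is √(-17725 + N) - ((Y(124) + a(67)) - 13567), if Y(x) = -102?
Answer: 77788 + I*√23686 ≈ 77788.0 + 153.9*I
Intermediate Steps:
C(w) = -16*w² (C(w) = -8*w*(w + w) = -8*w*2*w = -16*w²)
a(E) = E*(-1024 + E) (a(E) = E*(E - 16*8²) = E*(E - 16*64) = E*(E - 1024) = E*(-1024 + E))
√(-17725 + N) - ((Y(124) + a(67)) - 13567) = √(-17725 - 5961) - ((-102 + 67*(-1024 + 67)) - 13567) = √(-23686) - ((-102 + 67*(-957)) - 13567) = I*√23686 - ((-102 - 64119) - 13567) = I*√23686 - (-64221 - 13567) = I*√23686 - 1*(-77788) = I*√23686 + 77788 = 77788 + I*√23686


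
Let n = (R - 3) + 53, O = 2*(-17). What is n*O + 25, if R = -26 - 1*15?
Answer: -281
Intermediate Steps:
R = -41 (R = -26 - 15 = -41)
O = -34
n = 9 (n = (-41 - 3) + 53 = -44 + 53 = 9)
n*O + 25 = 9*(-34) + 25 = -306 + 25 = -281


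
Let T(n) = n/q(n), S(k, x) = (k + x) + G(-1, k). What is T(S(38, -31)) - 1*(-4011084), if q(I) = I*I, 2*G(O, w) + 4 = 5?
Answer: 60166262/15 ≈ 4.0111e+6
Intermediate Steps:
G(O, w) = ½ (G(O, w) = -2 + (½)*5 = -2 + 5/2 = ½)
q(I) = I²
S(k, x) = ½ + k + x (S(k, x) = (k + x) + ½ = ½ + k + x)
T(n) = 1/n (T(n) = n/(n²) = n/n² = 1/n)
T(S(38, -31)) - 1*(-4011084) = 1/(½ + 38 - 31) - 1*(-4011084) = 1/(15/2) + 4011084 = 2/15 + 4011084 = 60166262/15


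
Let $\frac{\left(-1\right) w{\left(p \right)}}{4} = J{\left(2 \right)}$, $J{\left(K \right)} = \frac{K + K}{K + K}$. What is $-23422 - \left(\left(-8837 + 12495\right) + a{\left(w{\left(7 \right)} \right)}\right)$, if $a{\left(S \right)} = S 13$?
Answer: $-27028$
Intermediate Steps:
$J{\left(K \right)} = 1$ ($J{\left(K \right)} = \frac{2 K}{2 K} = 2 K \frac{1}{2 K} = 1$)
$w{\left(p \right)} = -4$ ($w{\left(p \right)} = \left(-4\right) 1 = -4$)
$a{\left(S \right)} = 13 S$
$-23422 - \left(\left(-8837 + 12495\right) + a{\left(w{\left(7 \right)} \right)}\right) = -23422 - \left(\left(-8837 + 12495\right) + 13 \left(-4\right)\right) = -23422 - \left(3658 - 52\right) = -23422 - 3606 = -27028$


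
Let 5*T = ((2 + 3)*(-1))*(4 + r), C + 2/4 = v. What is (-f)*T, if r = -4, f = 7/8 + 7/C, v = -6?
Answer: 0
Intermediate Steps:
C = -13/2 (C = -1/2 - 6 = -13/2 ≈ -6.5000)
f = -21/104 (f = 7/8 + 7/(-13/2) = 7*(1/8) + 7*(-2/13) = 7/8 - 14/13 = -21/104 ≈ -0.20192)
T = 0 (T = (((2 + 3)*(-1))*(4 - 4))/5 = ((5*(-1))*0)/5 = (-5*0)/5 = (1/5)*0 = 0)
(-f)*T = -1*(-21/104)*0 = (21/104)*0 = 0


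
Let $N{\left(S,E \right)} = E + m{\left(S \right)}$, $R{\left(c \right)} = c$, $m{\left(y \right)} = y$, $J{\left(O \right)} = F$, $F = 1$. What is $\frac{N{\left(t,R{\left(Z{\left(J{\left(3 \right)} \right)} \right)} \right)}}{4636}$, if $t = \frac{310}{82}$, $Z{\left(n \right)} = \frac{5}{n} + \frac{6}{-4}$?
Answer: $\frac{597}{380152} \approx 0.0015704$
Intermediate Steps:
$J{\left(O \right)} = 1$
$Z{\left(n \right)} = - \frac{3}{2} + \frac{5}{n}$ ($Z{\left(n \right)} = \frac{5}{n} + 6 \left(- \frac{1}{4}\right) = \frac{5}{n} - \frac{3}{2} = - \frac{3}{2} + \frac{5}{n}$)
$t = \frac{155}{41}$ ($t = 310 \cdot \frac{1}{82} = \frac{155}{41} \approx 3.7805$)
$N{\left(S,E \right)} = E + S$
$\frac{N{\left(t,R{\left(Z{\left(J{\left(3 \right)} \right)} \right)} \right)}}{4636} = \frac{\left(- \frac{3}{2} + \frac{5}{1}\right) + \frac{155}{41}}{4636} = \left(\left(- \frac{3}{2} + 5 \cdot 1\right) + \frac{155}{41}\right) \frac{1}{4636} = \left(\left(- \frac{3}{2} + 5\right) + \frac{155}{41}\right) \frac{1}{4636} = \left(\frac{7}{2} + \frac{155}{41}\right) \frac{1}{4636} = \frac{597}{82} \cdot \frac{1}{4636} = \frac{597}{380152}$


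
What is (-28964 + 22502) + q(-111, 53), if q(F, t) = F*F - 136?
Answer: 5723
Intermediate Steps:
q(F, t) = -136 + F² (q(F, t) = F² - 136 = -136 + F²)
(-28964 + 22502) + q(-111, 53) = (-28964 + 22502) + (-136 + (-111)²) = -6462 + (-136 + 12321) = -6462 + 12185 = 5723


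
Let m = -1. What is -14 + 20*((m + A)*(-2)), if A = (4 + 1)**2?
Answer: -974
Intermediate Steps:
A = 25 (A = 5**2 = 25)
-14 + 20*((m + A)*(-2)) = -14 + 20*((-1 + 25)*(-2)) = -14 + 20*(24*(-2)) = -14 + 20*(-48) = -14 - 960 = -974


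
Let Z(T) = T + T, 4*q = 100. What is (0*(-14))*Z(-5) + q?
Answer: 25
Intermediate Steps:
q = 25 (q = (1/4)*100 = 25)
Z(T) = 2*T
(0*(-14))*Z(-5) + q = (0*(-14))*(2*(-5)) + 25 = 0*(-10) + 25 = 0 + 25 = 25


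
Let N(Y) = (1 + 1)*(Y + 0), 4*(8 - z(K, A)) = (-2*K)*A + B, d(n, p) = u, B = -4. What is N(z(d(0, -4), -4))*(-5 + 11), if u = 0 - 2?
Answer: 156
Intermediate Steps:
u = -2
d(n, p) = -2
z(K, A) = 9 + A*K/2 (z(K, A) = 8 - ((-2*K)*A - 4)/4 = 8 - (-2*A*K - 4)/4 = 8 - (-4 - 2*A*K)/4 = 8 + (1 + A*K/2) = 9 + A*K/2)
N(Y) = 2*Y
N(z(d(0, -4), -4))*(-5 + 11) = (2*(9 + (½)*(-4)*(-2)))*(-5 + 11) = (2*(9 + 4))*6 = (2*13)*6 = 26*6 = 156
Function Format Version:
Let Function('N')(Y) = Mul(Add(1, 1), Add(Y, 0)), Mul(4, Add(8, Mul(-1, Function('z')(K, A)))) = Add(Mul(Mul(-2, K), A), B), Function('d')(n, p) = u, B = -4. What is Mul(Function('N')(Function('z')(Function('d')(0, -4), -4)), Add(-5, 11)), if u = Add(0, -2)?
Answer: 156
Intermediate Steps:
u = -2
Function('d')(n, p) = -2
Function('z')(K, A) = Add(9, Mul(Rational(1, 2), A, K)) (Function('z')(K, A) = Add(8, Mul(Rational(-1, 4), Add(Mul(Mul(-2, K), A), -4))) = Add(8, Mul(Rational(-1, 4), Add(Mul(-2, A, K), -4))) = Add(8, Mul(Rational(-1, 4), Add(-4, Mul(-2, A, K)))) = Add(8, Add(1, Mul(Rational(1, 2), A, K))) = Add(9, Mul(Rational(1, 2), A, K)))
Function('N')(Y) = Mul(2, Y)
Mul(Function('N')(Function('z')(Function('d')(0, -4), -4)), Add(-5, 11)) = Mul(Mul(2, Add(9, Mul(Rational(1, 2), -4, -2))), Add(-5, 11)) = Mul(Mul(2, Add(9, 4)), 6) = Mul(Mul(2, 13), 6) = Mul(26, 6) = 156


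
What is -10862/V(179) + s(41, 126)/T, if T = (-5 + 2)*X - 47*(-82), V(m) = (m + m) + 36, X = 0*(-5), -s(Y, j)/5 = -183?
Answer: -20750819/759238 ≈ -27.331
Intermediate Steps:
s(Y, j) = 915 (s(Y, j) = -5*(-183) = 915)
X = 0
V(m) = 36 + 2*m (V(m) = 2*m + 36 = 36 + 2*m)
T = 3854 (T = (-5 + 2)*0 - 47*(-82) = -3*0 + 3854 = 0 + 3854 = 3854)
-10862/V(179) + s(41, 126)/T = -10862/(36 + 2*179) + 915/3854 = -10862/(36 + 358) + 915*(1/3854) = -10862/394 + 915/3854 = -10862*1/394 + 915/3854 = -5431/197 + 915/3854 = -20750819/759238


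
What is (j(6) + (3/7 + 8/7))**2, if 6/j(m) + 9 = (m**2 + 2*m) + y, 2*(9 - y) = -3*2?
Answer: 40401/14161 ≈ 2.8530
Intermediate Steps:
y = 12 (y = 9 - (-3)*2/2 = 9 - 1/2*(-6) = 9 + 3 = 12)
j(m) = 6/(3 + m**2 + 2*m) (j(m) = 6/(-9 + ((m**2 + 2*m) + 12)) = 6/(-9 + (12 + m**2 + 2*m)) = 6/(3 + m**2 + 2*m))
(j(6) + (3/7 + 8/7))**2 = (6/(3 + 6**2 + 2*6) + (3/7 + 8/7))**2 = (6/(3 + 36 + 12) + (3*(1/7) + 8*(1/7)))**2 = (6/51 + (3/7 + 8/7))**2 = (6*(1/51) + 11/7)**2 = (2/17 + 11/7)**2 = (201/119)**2 = 40401/14161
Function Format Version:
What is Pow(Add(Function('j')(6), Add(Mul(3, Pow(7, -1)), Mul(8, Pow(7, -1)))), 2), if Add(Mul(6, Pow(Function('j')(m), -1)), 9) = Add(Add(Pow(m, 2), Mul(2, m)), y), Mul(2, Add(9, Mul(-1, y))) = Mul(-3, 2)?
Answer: Rational(40401, 14161) ≈ 2.8530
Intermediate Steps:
y = 12 (y = Add(9, Mul(Rational(-1, 2), Mul(-3, 2))) = Add(9, Mul(Rational(-1, 2), -6)) = Add(9, 3) = 12)
Function('j')(m) = Mul(6, Pow(Add(3, Pow(m, 2), Mul(2, m)), -1)) (Function('j')(m) = Mul(6, Pow(Add(-9, Add(Add(Pow(m, 2), Mul(2, m)), 12)), -1)) = Mul(6, Pow(Add(-9, Add(12, Pow(m, 2), Mul(2, m))), -1)) = Mul(6, Pow(Add(3, Pow(m, 2), Mul(2, m)), -1)))
Pow(Add(Function('j')(6), Add(Mul(3, Pow(7, -1)), Mul(8, Pow(7, -1)))), 2) = Pow(Add(Mul(6, Pow(Add(3, Pow(6, 2), Mul(2, 6)), -1)), Add(Mul(3, Pow(7, -1)), Mul(8, Pow(7, -1)))), 2) = Pow(Add(Mul(6, Pow(Add(3, 36, 12), -1)), Add(Mul(3, Rational(1, 7)), Mul(8, Rational(1, 7)))), 2) = Pow(Add(Mul(6, Pow(51, -1)), Add(Rational(3, 7), Rational(8, 7))), 2) = Pow(Add(Mul(6, Rational(1, 51)), Rational(11, 7)), 2) = Pow(Add(Rational(2, 17), Rational(11, 7)), 2) = Pow(Rational(201, 119), 2) = Rational(40401, 14161)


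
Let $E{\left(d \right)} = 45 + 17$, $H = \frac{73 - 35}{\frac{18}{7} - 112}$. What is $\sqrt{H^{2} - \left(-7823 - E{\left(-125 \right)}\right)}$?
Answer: $\frac{\sqrt{1156660454}}{383} \approx 88.798$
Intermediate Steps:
$H = - \frac{133}{383}$ ($H = \frac{38}{18 \cdot \frac{1}{7} - 112} = \frac{38}{\frac{18}{7} - 112} = \frac{38}{- \frac{766}{7}} = 38 \left(- \frac{7}{766}\right) = - \frac{133}{383} \approx -0.34726$)
$E{\left(d \right)} = 62$
$\sqrt{H^{2} - \left(-7823 - E{\left(-125 \right)}\right)} = \sqrt{\left(- \frac{133}{383}\right)^{2} + \left(\left(5985 + 62\right) - -1838\right)} = \sqrt{\frac{17689}{146689} + \left(6047 + \left(1860 - 22\right)\right)} = \sqrt{\frac{17689}{146689} + \left(6047 + 1838\right)} = \sqrt{\frac{17689}{146689} + 7885} = \sqrt{\frac{1156660454}{146689}} = \frac{\sqrt{1156660454}}{383}$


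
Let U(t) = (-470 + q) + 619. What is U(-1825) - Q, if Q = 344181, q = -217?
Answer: -344249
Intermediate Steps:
U(t) = -68 (U(t) = (-470 - 217) + 619 = -687 + 619 = -68)
U(-1825) - Q = -68 - 1*344181 = -68 - 344181 = -344249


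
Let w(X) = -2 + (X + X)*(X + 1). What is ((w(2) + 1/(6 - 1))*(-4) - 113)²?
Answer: 591361/25 ≈ 23654.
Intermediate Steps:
w(X) = -2 + 2*X*(1 + X) (w(X) = -2 + (2*X)*(1 + X) = -2 + 2*X*(1 + X))
((w(2) + 1/(6 - 1))*(-4) - 113)² = (((-2 + 2*2 + 2*2²) + 1/(6 - 1))*(-4) - 113)² = (((-2 + 4 + 2*4) + 1/5)*(-4) - 113)² = (((-2 + 4 + 8) + ⅕)*(-4) - 113)² = ((10 + ⅕)*(-4) - 113)² = ((51/5)*(-4) - 113)² = (-204/5 - 113)² = (-769/5)² = 591361/25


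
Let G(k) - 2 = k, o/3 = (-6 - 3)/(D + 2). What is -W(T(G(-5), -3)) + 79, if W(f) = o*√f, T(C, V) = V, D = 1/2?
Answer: 79 + 54*I*√3/5 ≈ 79.0 + 18.706*I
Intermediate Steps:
D = ½ ≈ 0.50000
o = -54/5 (o = 3*((-6 - 3)/(½ + 2)) = 3*(-9/5/2) = 3*(-9*⅖) = 3*(-18/5) = -54/5 ≈ -10.800)
G(k) = 2 + k
W(f) = -54*√f/5
-W(T(G(-5), -3)) + 79 = -(-54)*√(-3)/5 + 79 = -(-54)*I*√3/5 + 79 = 54*I*√3/5 + 79 = 79 + 54*I*√3/5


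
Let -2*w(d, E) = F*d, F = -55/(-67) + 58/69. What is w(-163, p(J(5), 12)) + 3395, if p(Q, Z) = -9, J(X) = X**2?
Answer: 32642173/9246 ≈ 3530.4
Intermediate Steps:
F = 7681/4623 (F = -55*(-1/67) + 58*(1/69) = 55/67 + 58/69 = 7681/4623 ≈ 1.6615)
w(d, E) = -7681*d/9246
w(-163, p(J(5), 12)) + 3395 = -7681/9246*(-163) + 3395 = 1252003/9246 + 3395 = 32642173/9246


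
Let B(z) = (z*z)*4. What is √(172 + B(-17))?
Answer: 4*√83 ≈ 36.442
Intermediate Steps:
B(z) = 4*z² (B(z) = z²*4 = 4*z²)
√(172 + B(-17)) = √(172 + 4*(-17)²) = √(172 + 4*289) = √(172 + 1156) = √1328 = 4*√83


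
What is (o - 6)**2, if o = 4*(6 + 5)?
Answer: 1444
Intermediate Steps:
o = 44 (o = 4*11 = 44)
(o - 6)**2 = (44 - 6)**2 = 38**2 = 1444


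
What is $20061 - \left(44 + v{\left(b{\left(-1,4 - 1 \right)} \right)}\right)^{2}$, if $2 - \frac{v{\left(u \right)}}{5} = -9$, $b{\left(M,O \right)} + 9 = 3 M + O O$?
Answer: $10260$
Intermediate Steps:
$b{\left(M,O \right)} = -9 + O^{2} + 3 M$ ($b{\left(M,O \right)} = -9 + \left(3 M + O O\right) = -9 + \left(3 M + O^{2}\right) = -9 + \left(O^{2} + 3 M\right) = -9 + O^{2} + 3 M$)
$v{\left(u \right)} = 55$ ($v{\left(u \right)} = 10 - -45 = 10 + 45 = 55$)
$20061 - \left(44 + v{\left(b{\left(-1,4 - 1 \right)} \right)}\right)^{2} = 20061 - \left(44 + 55\right)^{2} = 20061 - 99^{2} = 20061 - 9801 = 10260$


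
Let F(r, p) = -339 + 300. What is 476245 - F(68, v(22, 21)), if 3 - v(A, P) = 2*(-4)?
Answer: 476284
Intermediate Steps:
v(A, P) = 11 (v(A, P) = 3 - 2*(-4) = 3 - 1*(-8) = 3 + 8 = 11)
F(r, p) = -39
476245 - F(68, v(22, 21)) = 476245 - 1*(-39) = 476245 + 39 = 476284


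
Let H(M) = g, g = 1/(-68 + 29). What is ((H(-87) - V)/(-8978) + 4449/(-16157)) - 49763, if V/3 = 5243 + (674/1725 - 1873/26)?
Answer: -323740214274504271/6505830938100 ≈ -49762.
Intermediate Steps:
g = -1/39 (g = 1/(-39) = -1/39 ≈ -0.025641)
H(M) = -1/39
V = 231935149/14950 (V = 3*(5243 + (674/1725 - 1873/26)) = 3*(5243 - 3213401/44850) = 3*(231935149/44850) = 231935149/14950 ≈ 15514.)
((H(-87) - V)/(-8978) + 4449/(-16157)) - 49763 = ((-1/39 - 1*231935149/14950)/(-8978) + 4449/(-16157)) - 49763 = ((-1/39 - 231935149/14950)*(-1/8978) + 4449*(-1/16157)) - 49763 = (-695806597/44850*(-1/8978) - 4449/16157) - 49763 = (695806597/402663300 - 4449/16157) - 49763 = 9450698166029/6505830938100 - 49763 = -323740214274504271/6505830938100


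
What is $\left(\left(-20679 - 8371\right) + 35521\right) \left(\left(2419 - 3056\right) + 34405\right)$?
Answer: $218512728$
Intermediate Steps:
$\left(\left(-20679 - 8371\right) + 35521\right) \left(\left(2419 - 3056\right) + 34405\right) = \left(-29050 + 35521\right) \left(-637 + 34405\right) = 6471 \cdot 33768 = 218512728$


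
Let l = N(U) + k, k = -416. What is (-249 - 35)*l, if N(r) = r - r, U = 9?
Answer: 118144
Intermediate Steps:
N(r) = 0
l = -416 (l = 0 - 416 = -416)
(-249 - 35)*l = (-249 - 35)*(-416) = -284*(-416) = 118144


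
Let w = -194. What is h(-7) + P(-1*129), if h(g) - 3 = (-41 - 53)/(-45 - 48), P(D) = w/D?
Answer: 7351/1333 ≈ 5.5146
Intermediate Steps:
P(D) = -194/D
h(g) = 373/93 (h(g) = 3 + (-41 - 53)/(-45 - 48) = 3 - 94/(-93) = 3 - 94*(-1/93) = 3 + 94/93 = 373/93)
h(-7) + P(-1*129) = 373/93 - 194/((-1*129)) = 373/93 - 194/(-129) = 373/93 - 194*(-1/129) = 373/93 + 194/129 = 7351/1333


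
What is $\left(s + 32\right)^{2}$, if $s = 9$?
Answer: $1681$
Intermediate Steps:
$\left(s + 32\right)^{2} = \left(9 + 32\right)^{2} = 41^{2} = 1681$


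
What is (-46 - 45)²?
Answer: 8281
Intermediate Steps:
(-46 - 45)² = (-91)² = 8281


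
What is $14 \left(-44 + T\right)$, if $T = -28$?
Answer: $-1008$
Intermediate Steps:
$14 \left(-44 + T\right) = 14 \left(-44 - 28\right) = 14 \left(-72\right) = -1008$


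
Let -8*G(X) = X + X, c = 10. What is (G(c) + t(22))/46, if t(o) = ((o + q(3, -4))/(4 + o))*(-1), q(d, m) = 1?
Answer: -22/299 ≈ -0.073579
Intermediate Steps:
G(X) = -X/4 (G(X) = -(X + X)/8 = -X/4)
t(o) = -(1 + o)/(4 + o) (t(o) = ((o + 1)/(4 + o))*(-1) = ((1 + o)/(4 + o))*(-1) = -(1 + o)/(4 + o))
(G(c) + t(22))/46 = (-1/4*10 + (-1 - 1*22)/(4 + 22))/46 = (-5/2 + (-1 - 22)/26)*(1/46) = (-5/2 + (1/26)*(-23))*(1/46) = (-5/2 - 23/26)*(1/46) = -44/13*1/46 = -22/299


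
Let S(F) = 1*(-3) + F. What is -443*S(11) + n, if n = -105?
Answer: -3649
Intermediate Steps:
S(F) = -3 + F
-443*S(11) + n = -443*(-3 + 11) - 105 = -443*8 - 105 = -3544 - 105 = -3649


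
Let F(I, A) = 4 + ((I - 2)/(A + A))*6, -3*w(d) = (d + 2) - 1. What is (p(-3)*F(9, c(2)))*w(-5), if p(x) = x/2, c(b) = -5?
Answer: ⅖ ≈ 0.40000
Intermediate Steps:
p(x) = x/2 (p(x) = x*(½) = x/2)
w(d) = -⅓ - d/3 (w(d) = -((d + 2) - 1)/3 = -((2 + d) - 1)/3 = -(1 + d)/3 = -⅓ - d/3)
F(I, A) = 4 + 3*(-2 + I)/A (F(I, A) = 4 + ((-2 + I)/((2*A)))*6 = 4 + ((-2 + I)*(1/(2*A)))*6 = 4 + ((-2 + I)/(2*A))*6 = 4 + 3*(-2 + I)/A)
(p(-3)*F(9, c(2)))*w(-5) = (((½)*(-3))*((-6 + 3*9 + 4*(-5))/(-5)))*(-⅓ - ⅓*(-5)) = (-(-3)*(-6 + 27 - 20)/10)*(-⅓ + 5/3) = -(-3)/10*(4/3) = -3/2*(-⅕)*(4/3) = (3/10)*(4/3) = ⅖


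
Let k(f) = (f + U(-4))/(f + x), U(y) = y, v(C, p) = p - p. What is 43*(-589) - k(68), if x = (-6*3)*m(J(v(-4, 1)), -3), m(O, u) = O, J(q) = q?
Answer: -430575/17 ≈ -25328.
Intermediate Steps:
v(C, p) = 0
x = 0 (x = -6*3*0 = -18*0 = 0)
k(f) = (-4 + f)/f (k(f) = (f - 4)/(f + 0) = (-4 + f)/f)
43*(-589) - k(68) = 43*(-589) - (-4 + 68)/68 = -25327 - 64/68 = -25327 - 1*16/17 = -25327 - 16/17 = -430575/17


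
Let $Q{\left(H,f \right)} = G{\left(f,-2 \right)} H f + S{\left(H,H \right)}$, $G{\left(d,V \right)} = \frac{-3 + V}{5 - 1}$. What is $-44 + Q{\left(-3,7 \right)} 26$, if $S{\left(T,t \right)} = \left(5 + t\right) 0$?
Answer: $\frac{1277}{2} \approx 638.5$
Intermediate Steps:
$S{\left(T,t \right)} = 0$
$G{\left(d,V \right)} = - \frac{3}{4} + \frac{V}{4}$ ($G{\left(d,V \right)} = \frac{-3 + V}{4} = \left(-3 + V\right) \frac{1}{4} = - \frac{3}{4} + \frac{V}{4}$)
$Q{\left(H,f \right)} = - \frac{5 H f}{4}$ ($Q{\left(H,f \right)} = \left(- \frac{3}{4} + \frac{1}{4} \left(-2\right)\right) H f + 0 = \left(- \frac{3}{4} - \frac{1}{2}\right) H f + 0 = - \frac{5 H}{4} f + 0 = - \frac{5 H f}{4} + 0 = - \frac{5 H f}{4}$)
$-44 + Q{\left(-3,7 \right)} 26 = -44 + \left(- \frac{5}{4}\right) \left(-3\right) 7 \cdot 26 = -44 + \frac{105}{4} \cdot 26 = -44 + \frac{1365}{2} = \frac{1277}{2}$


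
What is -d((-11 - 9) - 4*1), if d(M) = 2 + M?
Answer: 22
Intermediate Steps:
-d((-11 - 9) - 4*1) = -(2 + ((-11 - 9) - 4*1)) = -(2 + (-20 - 4)) = -(2 - 24) = -1*(-22) = 22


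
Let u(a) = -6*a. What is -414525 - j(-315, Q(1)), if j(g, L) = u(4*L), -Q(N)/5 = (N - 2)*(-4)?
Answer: -415005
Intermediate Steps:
Q(N) = -40 + 20*N (Q(N) = -5*(N - 2)*(-4) = -5*(-2 + N)*(-4) = -5*(8 - 4*N) = -40 + 20*N)
j(g, L) = -24*L
-414525 - j(-315, Q(1)) = -414525 - (-24)*(-40 + 20*1) = -414525 - (-24)*(-40 + 20) = -414525 - (-24)*(-20) = -414525 - 1*480 = -414525 - 480 = -415005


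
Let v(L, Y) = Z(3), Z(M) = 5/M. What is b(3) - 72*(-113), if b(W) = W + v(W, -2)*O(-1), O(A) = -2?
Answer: 24407/3 ≈ 8135.7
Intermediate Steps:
v(L, Y) = 5/3
b(W) = -10/3 + W (b(W) = W + (5/3)*(-2) = W - 10/3 = -10/3 + W)
b(3) - 72*(-113) = (-10/3 + 3) - 72*(-113) = -1/3 + 8136 = 24407/3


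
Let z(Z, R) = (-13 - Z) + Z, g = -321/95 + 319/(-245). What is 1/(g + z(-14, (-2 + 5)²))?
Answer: -931/16461 ≈ -0.056558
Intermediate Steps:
g = -4358/931 (g = -321*1/95 + 319*(-1/245) = -321/95 - 319/245 = -4358/931 ≈ -4.6810)
z(Z, R) = -13
1/(g + z(-14, (-2 + 5)²)) = 1/(-4358/931 - 13) = 1/(-16461/931) = -931/16461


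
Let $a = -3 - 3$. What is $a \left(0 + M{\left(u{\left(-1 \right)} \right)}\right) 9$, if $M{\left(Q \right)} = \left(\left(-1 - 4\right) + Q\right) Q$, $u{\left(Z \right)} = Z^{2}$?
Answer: $216$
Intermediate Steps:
$M{\left(Q \right)} = Q \left(-5 + Q\right)$ ($M{\left(Q \right)} = \left(-5 + Q\right) Q = Q \left(-5 + Q\right)$)
$a = -6$
$a \left(0 + M{\left(u{\left(-1 \right)} \right)}\right) 9 = - 6 \left(0 + \left(-1\right)^{2} \left(-5 + \left(-1\right)^{2}\right)\right) 9 = - 6 \left(0 + 1 \left(-5 + 1\right)\right) 9 = - 6 \left(0 + 1 \left(-4\right)\right) 9 = - 6 \left(0 - 4\right) 9 = \left(-6\right) \left(-4\right) 9 = 24 \cdot 9 = 216$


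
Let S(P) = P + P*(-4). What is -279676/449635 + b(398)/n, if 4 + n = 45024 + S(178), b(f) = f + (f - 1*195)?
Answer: -12171435901/20002462610 ≈ -0.60850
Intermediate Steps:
S(P) = -3*P (S(P) = P - 4*P = -3*P)
b(f) = -195 + 2*f (b(f) = f + (f - 195) = f + (-195 + f) = -195 + 2*f)
n = 44486 (n = -4 + (45024 - 3*178) = -4 + (45024 - 534) = -4 + 44490 = 44486)
-279676/449635 + b(398)/n = -279676/449635 + (-195 + 2*398)/44486 = -279676*1/449635 + (-195 + 796)*(1/44486) = -279676/449635 + 601*(1/44486) = -279676/449635 + 601/44486 = -12171435901/20002462610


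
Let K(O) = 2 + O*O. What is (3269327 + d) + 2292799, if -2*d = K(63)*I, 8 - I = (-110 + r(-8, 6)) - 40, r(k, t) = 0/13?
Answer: 5248417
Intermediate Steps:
r(k, t) = 0 (r(k, t) = 0*(1/13) = 0)
K(O) = 2 + O²
I = 158 (I = 8 - ((-110 + 0) - 40) = 8 - (-110 - 40) = 8 - 1*(-150) = 8 + 150 = 158)
d = -313709 (d = -(2 + 63²)*158/2 = -(2 + 3969)*158/2 = -3971*158/2 = -½*627418 = -313709)
(3269327 + d) + 2292799 = (3269327 - 313709) + 2292799 = 2955618 + 2292799 = 5248417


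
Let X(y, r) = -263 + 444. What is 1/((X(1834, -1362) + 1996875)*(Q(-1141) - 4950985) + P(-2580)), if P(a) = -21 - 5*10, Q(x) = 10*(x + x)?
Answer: -1/9932967118151 ≈ -1.0067e-13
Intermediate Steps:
Q(x) = 20*x (Q(x) = 10*(2*x) = 20*x)
X(y, r) = 181
P(a) = -71 (P(a) = -21 - 50 = -71)
1/((X(1834, -1362) + 1996875)*(Q(-1141) - 4950985) + P(-2580)) = 1/((181 + 1996875)*(20*(-1141) - 4950985) - 71) = 1/(1997056*(-22820 - 4950985) - 71) = 1/(1997056*(-4973805) - 71) = 1/(-9932967118080 - 71) = 1/(-9932967118151) = -1/9932967118151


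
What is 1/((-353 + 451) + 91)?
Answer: 1/189 ≈ 0.0052910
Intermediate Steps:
1/((-353 + 451) + 91) = 1/(98 + 91) = 1/189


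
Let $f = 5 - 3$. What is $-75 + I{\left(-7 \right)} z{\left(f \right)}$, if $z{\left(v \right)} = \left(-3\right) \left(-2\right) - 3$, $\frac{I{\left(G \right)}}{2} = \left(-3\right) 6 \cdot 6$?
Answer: $-723$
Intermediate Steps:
$I{\left(G \right)} = -216$ ($I{\left(G \right)} = 2 \left(-3\right) 6 \cdot 6 = 2 \left(\left(-18\right) 6\right) = 2 \left(-108\right) = -216$)
$f = 2$ ($f = 5 - 3 = 2$)
$z{\left(v \right)} = 3$ ($z{\left(v \right)} = 6 - 3 = 3$)
$-75 + I{\left(-7 \right)} z{\left(f \right)} = -75 - 648 = -723$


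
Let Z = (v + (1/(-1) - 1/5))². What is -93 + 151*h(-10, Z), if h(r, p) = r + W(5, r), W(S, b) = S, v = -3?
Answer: -848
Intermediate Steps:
Z = 441/25 (Z = (-3 + (1/(-1) - 1/5))² = (-3 + (1*(-1) - 1*⅕))² = (-3 + (-1 - ⅕))² = (-3 - 6/5)² = (-21/5)² = 441/25 ≈ 17.640)
h(r, p) = 5 + r (h(r, p) = r + 5 = 5 + r)
-93 + 151*h(-10, Z) = -93 + 151*(5 - 10) = -93 + 151*(-5) = -93 - 755 = -848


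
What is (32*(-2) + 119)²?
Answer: 3025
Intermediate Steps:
(32*(-2) + 119)² = (-64 + 119)² = 55² = 3025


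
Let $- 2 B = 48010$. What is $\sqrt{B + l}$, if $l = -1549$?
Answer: $i \sqrt{25554} \approx 159.86 i$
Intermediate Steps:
$B = -24005$ ($B = \left(- \frac{1}{2}\right) 48010 = -24005$)
$\sqrt{B + l} = \sqrt{-24005 - 1549} = \sqrt{-25554} = i \sqrt{25554}$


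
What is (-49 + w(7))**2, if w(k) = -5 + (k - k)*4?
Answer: 2916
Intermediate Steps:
w(k) = -5 (w(k) = -5 + 0*4 = -5 + 0 = -5)
(-49 + w(7))**2 = (-49 - 5)**2 = (-54)**2 = 2916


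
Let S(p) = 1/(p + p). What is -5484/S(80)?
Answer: -877440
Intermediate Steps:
S(p) = 1/(2*p)
-5484/S(80) = -5484/((½)/80) = -5484/((½)*(1/80)) = -5484/1/160 = -5484*160 = -877440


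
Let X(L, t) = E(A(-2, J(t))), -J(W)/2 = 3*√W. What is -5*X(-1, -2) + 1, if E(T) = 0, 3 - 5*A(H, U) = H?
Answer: 1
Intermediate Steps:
J(W) = -6*√W
A(H, U) = ⅗ - H/5
X(L, t) = 0
-5*X(-1, -2) + 1 = -5*0 + 1 = 0 + 1 = 1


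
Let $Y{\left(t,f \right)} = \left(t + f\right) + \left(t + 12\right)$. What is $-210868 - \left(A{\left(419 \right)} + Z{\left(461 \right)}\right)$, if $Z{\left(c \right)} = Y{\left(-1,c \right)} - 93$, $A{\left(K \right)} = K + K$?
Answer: $-212084$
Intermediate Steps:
$Y{\left(t,f \right)} = 12 + f + 2 t$ ($Y{\left(t,f \right)} = \left(f + t\right) + \left(12 + t\right) = 12 + f + 2 t$)
$A{\left(K \right)} = 2 K$
$Z{\left(c \right)} = -83 + c$ ($Z{\left(c \right)} = \left(12 + c + 2 \left(-1\right)\right) - 93 = \left(12 + c - 2\right) - 93 = \left(10 + c\right) - 93 = -83 + c$)
$-210868 - \left(A{\left(419 \right)} + Z{\left(461 \right)}\right) = -210868 - \left(2 \cdot 419 + \left(-83 + 461\right)\right) = -210868 - \left(838 + 378\right) = -210868 - 1216 = -212084$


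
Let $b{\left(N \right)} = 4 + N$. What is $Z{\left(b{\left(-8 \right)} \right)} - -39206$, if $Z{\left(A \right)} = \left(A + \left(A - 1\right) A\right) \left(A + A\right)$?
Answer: $39078$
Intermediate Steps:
$Z{\left(A \right)} = 2 A \left(A + A \left(-1 + A\right)\right)$ ($Z{\left(A \right)} = \left(A + \left(-1 + A\right) A\right) 2 A = \left(A + A \left(-1 + A\right)\right) 2 A = 2 A \left(A + A \left(-1 + A\right)\right)$)
$Z{\left(b{\left(-8 \right)} \right)} - -39206 = 2 \left(4 - 8\right)^{3} - -39206 = 2 \left(-4\right)^{3} + 39206 = 2 \left(-64\right) + 39206 = -128 + 39206 = 39078$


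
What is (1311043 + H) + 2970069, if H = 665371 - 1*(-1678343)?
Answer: 6624826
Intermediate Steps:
H = 2343714 (H = 665371 + 1678343 = 2343714)
(1311043 + H) + 2970069 = (1311043 + 2343714) + 2970069 = 3654757 + 2970069 = 6624826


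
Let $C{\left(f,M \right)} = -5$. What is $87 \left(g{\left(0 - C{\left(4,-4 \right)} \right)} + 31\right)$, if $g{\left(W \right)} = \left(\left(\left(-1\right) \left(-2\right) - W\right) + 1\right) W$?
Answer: $1827$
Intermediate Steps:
$g{\left(W \right)} = W \left(3 - W\right)$ ($g{\left(W \right)} = \left(\left(2 - W\right) + 1\right) W = \left(3 - W\right) W = W \left(3 - W\right)$)
$87 \left(g{\left(0 - C{\left(4,-4 \right)} \right)} + 31\right) = 87 \left(\left(0 - -5\right) \left(3 - \left(0 - -5\right)\right) + 31\right) = 87 \left(\left(0 + 5\right) \left(3 - \left(0 + 5\right)\right) + 31\right) = 87 \left(5 \left(3 - 5\right) + 31\right) = 87 \left(5 \left(-2\right) + 31\right) = 87 \left(-10 + 31\right) = 87 \cdot 21 = 1827$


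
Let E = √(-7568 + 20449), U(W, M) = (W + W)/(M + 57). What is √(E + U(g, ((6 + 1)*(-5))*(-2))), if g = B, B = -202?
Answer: √(-51308 + 16129*√12881)/127 ≈ 10.503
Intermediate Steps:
g = -202
U(W, M) = 2*W/(57 + M) (U(W, M) = (2*W)/(57 + M) = 2*W/(57 + M))
E = √12881 ≈ 113.49
√(E + U(g, ((6 + 1)*(-5))*(-2))) = √(√12881 + 2*(-202)/(57 + ((6 + 1)*(-5))*(-2))) = √(√12881 + 2*(-202)/(57 + (7*(-5))*(-2))) = √(√12881 + 2*(-202)/(57 - 35*(-2))) = √(√12881 + 2*(-202)/(57 + 70)) = √(√12881 + 2*(-202)/127) = √(√12881 + 2*(-202)*(1/127)) = √(√12881 - 404/127) = √(-404/127 + √12881)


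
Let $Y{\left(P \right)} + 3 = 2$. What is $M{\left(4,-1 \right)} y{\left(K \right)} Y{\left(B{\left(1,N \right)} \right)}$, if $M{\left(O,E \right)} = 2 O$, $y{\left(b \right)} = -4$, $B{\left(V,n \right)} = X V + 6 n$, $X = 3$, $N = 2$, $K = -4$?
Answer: $32$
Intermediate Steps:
$B{\left(V,n \right)} = 3 V + 6 n$
$Y{\left(P \right)} = -1$ ($Y{\left(P \right)} = -3 + 2 = -1$)
$M{\left(4,-1 \right)} y{\left(K \right)} Y{\left(B{\left(1,N \right)} \right)} = 2 \cdot 4 \left(-4\right) \left(-1\right) = 8 \left(-4\right) \left(-1\right) = \left(-32\right) \left(-1\right) = 32$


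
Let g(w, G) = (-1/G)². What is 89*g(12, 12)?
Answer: 89/144 ≈ 0.61806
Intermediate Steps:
g(w, G) = G⁻²
89*g(12, 12) = 89/12² = 89*(1/144) = 89/144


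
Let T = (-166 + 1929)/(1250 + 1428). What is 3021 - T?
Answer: 8088475/2678 ≈ 3020.3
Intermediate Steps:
T = 1763/2678 ≈ 0.65833
3021 - T = 3021 - 1*1763/2678 = 3021 - 1763/2678 = 8088475/2678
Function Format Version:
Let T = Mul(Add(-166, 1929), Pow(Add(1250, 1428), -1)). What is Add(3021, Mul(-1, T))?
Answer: Rational(8088475, 2678) ≈ 3020.3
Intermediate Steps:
T = Rational(1763, 2678) (T = Mul(1763, Pow(2678, -1)) = Mul(1763, Rational(1, 2678)) = Rational(1763, 2678) ≈ 0.65833)
Add(3021, Mul(-1, T)) = Add(3021, Mul(-1, Rational(1763, 2678))) = Add(3021, Rational(-1763, 2678)) = Rational(8088475, 2678)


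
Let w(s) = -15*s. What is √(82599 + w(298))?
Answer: 3*√8681 ≈ 279.52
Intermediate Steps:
√(82599 + w(298)) = √(82599 - 15*298) = √(82599 - 4470) = √78129 = 3*√8681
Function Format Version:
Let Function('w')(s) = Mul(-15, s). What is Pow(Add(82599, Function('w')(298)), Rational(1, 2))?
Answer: Mul(3, Pow(8681, Rational(1, 2))) ≈ 279.52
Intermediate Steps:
Pow(Add(82599, Function('w')(298)), Rational(1, 2)) = Pow(Add(82599, Mul(-15, 298)), Rational(1, 2)) = Pow(Add(82599, -4470), Rational(1, 2)) = Pow(78129, Rational(1, 2)) = Mul(3, Pow(8681, Rational(1, 2)))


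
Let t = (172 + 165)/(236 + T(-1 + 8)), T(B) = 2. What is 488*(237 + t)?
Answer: 13845292/119 ≈ 1.1635e+5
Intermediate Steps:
t = 337/238 (t = (172 + 165)/(236 + 2) = 337/238 ≈ 1.4160)
488*(237 + t) = 488*(237 + 337/238) = 488*(56743/238) = 13845292/119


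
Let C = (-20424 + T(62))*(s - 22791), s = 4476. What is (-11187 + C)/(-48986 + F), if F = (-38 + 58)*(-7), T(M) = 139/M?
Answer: -2108075031/276892 ≈ -7613.3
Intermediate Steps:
F = -140 (F = 20*(-7) = -140)
C = 23189518935/62 (C = (-20424 + 139/62)*(4476 - 22791) = (-20424 + 139*(1/62))*(-18315) = (-20424 + 139/62)*(-18315) = -1266149/62*(-18315) = 23189518935/62 ≈ 3.7402e+8)
(-11187 + C)/(-48986 + F) = (-11187 + 23189518935/62)/(-48986 - 140) = (23188825341/62)/(-49126) = (23188825341/62)*(-1/49126) = -2108075031/276892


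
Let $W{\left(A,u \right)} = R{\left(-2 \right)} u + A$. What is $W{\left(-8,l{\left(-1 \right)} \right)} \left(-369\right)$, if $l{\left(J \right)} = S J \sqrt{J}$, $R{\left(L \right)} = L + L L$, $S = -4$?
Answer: $2952 - 2952 i \approx 2952.0 - 2952.0 i$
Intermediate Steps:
$R{\left(L \right)} = L + L^{2}$
$l{\left(J \right)} = - 4 J^{\frac{3}{2}}$ ($l{\left(J \right)} = - 4 J \sqrt{J} = - 4 J^{\frac{3}{2}}$)
$W{\left(A,u \right)} = A + 2 u$ ($W{\left(A,u \right)} = - 2 \left(1 - 2\right) u + A = \left(-2\right) \left(-1\right) u + A = 2 u + A = A + 2 u$)
$W{\left(-8,l{\left(-1 \right)} \right)} \left(-369\right) = \left(-8 + 2 \left(- 4 \left(-1\right)^{\frac{3}{2}}\right)\right) \left(-369\right) = \left(-8 + 2 \left(- 4 \left(- i\right)\right)\right) \left(-369\right) = \left(-8 + 2 \cdot 4 i\right) \left(-369\right) = \left(-8 + 8 i\right) \left(-369\right) = 2952 - 2952 i$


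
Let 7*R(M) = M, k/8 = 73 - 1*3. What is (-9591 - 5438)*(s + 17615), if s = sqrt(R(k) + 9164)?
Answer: -264735835 - 30058*sqrt(2311) ≈ -2.6618e+8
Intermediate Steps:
k = 560 (k = 8*(73 - 1*3) = 8*(73 - 3) = 8*70 = 560)
R(M) = M/7
s = 2*sqrt(2311) (s = sqrt((1/7)*560 + 9164) = sqrt(80 + 9164) = sqrt(9244) = 2*sqrt(2311) ≈ 96.146)
(-9591 - 5438)*(s + 17615) = (-9591 - 5438)*(2*sqrt(2311) + 17615) = -15029*(17615 + 2*sqrt(2311)) = -264735835 - 30058*sqrt(2311)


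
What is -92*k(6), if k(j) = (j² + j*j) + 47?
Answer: -10948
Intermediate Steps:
k(j) = 47 + 2*j² (k(j) = (j² + j²) + 47 = 2*j² + 47 = 47 + 2*j²)
-92*k(6) = -92*(47 + 2*6²) = -92*(47 + 2*36) = -92*(47 + 72) = -92*119 = -10948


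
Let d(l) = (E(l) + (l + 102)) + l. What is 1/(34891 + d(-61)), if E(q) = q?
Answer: 1/34810 ≈ 2.8727e-5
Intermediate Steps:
d(l) = 102 + 3*l (d(l) = (l + (l + 102)) + l = (l + (102 + l)) + l = (102 + 2*l) + l = 102 + 3*l)
1/(34891 + d(-61)) = 1/(34891 + (102 + 3*(-61))) = 1/(34891 + (102 - 183)) = 1/(34891 - 81) = 1/34810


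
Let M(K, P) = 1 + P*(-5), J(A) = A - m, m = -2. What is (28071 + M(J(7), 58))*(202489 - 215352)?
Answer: -357359866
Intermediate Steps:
J(A) = 2 + A (J(A) = A - 1*(-2) = A + 2 = 2 + A)
M(K, P) = 1 - 5*P
(28071 + M(J(7), 58))*(202489 - 215352) = (28071 + (1 - 5*58))*(202489 - 215352) = (28071 + (1 - 290))*(-12863) = (28071 - 289)*(-12863) = 27782*(-12863) = -357359866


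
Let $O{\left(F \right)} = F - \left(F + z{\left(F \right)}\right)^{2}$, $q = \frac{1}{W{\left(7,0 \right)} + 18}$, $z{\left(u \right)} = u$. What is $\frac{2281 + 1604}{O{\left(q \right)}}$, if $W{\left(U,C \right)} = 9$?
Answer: $\frac{2832165}{23} \approx 1.2314 \cdot 10^{5}$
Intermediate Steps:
$q = \frac{1}{27}$ ($q = \frac{1}{9 + 18} = \frac{1}{27} \approx 0.037037$)
$O{\left(F \right)} = F - 4 F^{2}$ ($O{\left(F \right)} = F - \left(F + F\right)^{2} = F - \left(2 F\right)^{2} = F - 4 F^{2}$)
$\frac{2281 + 1604}{O{\left(q \right)}} = \frac{2281 + 1604}{\frac{1}{27} \left(1 - \frac{4}{27}\right)} = \frac{3885}{\frac{1}{27} \left(1 - \frac{4}{27}\right)} = \frac{3885}{\frac{1}{27} \cdot \frac{23}{27}} = \frac{3885}{\frac{23}{729}} = 3885 \cdot \frac{729}{23} = \frac{2832165}{23}$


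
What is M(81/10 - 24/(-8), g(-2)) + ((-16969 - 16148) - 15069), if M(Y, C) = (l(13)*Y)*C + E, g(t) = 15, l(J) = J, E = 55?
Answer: -91933/2 ≈ -45967.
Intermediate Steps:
M(Y, C) = 55 + 13*C*Y (M(Y, C) = (13*Y)*C + 55 = 13*C*Y + 55 = 55 + 13*C*Y)
M(81/10 - 24/(-8), g(-2)) + ((-16969 - 16148) - 15069) = (55 + 13*15*(81/10 - 24/(-8))) + ((-16969 - 16148) - 15069) = (55 + 13*15*(81*(⅒) - 24*(-⅛))) + (-33117 - 15069) = (55 + 13*15*(81/10 + 3)) - 48186 = (55 + 13*15*(111/10)) - 48186 = (55 + 4329/2) - 48186 = 4439/2 - 48186 = -91933/2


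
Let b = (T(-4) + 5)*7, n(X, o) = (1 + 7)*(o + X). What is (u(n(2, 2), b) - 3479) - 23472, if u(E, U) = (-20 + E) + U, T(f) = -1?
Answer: -26911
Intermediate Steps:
n(X, o) = 8*X + 8*o (n(X, o) = 8*(X + o) = 8*X + 8*o)
b = 28 (b = (-1 + 5)*7 = 4*7 = 28)
u(E, U) = -20 + E + U
(u(n(2, 2), b) - 3479) - 23472 = ((-20 + (8*2 + 8*2) + 28) - 3479) - 23472 = ((-20 + (16 + 16) + 28) - 3479) - 23472 = ((-20 + 32 + 28) - 3479) - 23472 = (40 - 3479) - 23472 = -3439 - 23472 = -26911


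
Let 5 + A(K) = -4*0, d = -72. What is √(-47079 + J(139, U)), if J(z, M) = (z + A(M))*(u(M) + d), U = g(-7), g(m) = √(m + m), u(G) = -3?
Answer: I*√57129 ≈ 239.02*I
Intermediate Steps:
g(m) = √2*√m (g(m) = √(2*m) = √2*√m)
A(K) = -5 (A(K) = -5 - 4*0 = -5 + 0 = -5)
U = I*√14 (U = √2*√(-7) = √2*(I*√7) = I*√14 ≈ 3.7417*I)
J(z, M) = 375 - 75*z (J(z, M) = (z - 5)*(-3 - 72) = (-5 + z)*(-75) = 375 - 75*z)
√(-47079 + J(139, U)) = √(-47079 + (375 - 75*139)) = √(-47079 + (375 - 10425)) = √(-47079 - 10050) = √(-57129) = I*√57129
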